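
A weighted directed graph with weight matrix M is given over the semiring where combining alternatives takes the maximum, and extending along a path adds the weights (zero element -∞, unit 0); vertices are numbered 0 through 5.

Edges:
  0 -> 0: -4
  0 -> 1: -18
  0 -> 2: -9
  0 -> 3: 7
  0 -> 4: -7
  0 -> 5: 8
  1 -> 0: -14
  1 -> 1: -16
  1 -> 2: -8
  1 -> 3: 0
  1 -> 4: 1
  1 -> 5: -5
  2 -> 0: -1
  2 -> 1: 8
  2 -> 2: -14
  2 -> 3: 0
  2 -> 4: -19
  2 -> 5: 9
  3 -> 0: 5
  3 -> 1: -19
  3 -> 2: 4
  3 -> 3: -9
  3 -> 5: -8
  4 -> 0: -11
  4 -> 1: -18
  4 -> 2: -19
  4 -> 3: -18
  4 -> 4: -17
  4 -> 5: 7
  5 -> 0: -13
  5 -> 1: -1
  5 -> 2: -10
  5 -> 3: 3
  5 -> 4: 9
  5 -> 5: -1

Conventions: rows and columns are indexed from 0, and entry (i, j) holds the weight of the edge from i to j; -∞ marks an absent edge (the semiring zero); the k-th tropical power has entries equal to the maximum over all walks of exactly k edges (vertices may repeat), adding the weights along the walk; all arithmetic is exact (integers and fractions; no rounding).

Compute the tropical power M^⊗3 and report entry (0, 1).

M^⊗2:
  [12, 7, 11, 11, 17, 7]
  [5, 0, 4, -2, 4, 8]
  [5, 8, 4, 12, 18, 8]
  [3, 12, -4, 12, 1, 13]
  [-6, 6, -3, 10, 16, 6]
  [8, -2, 7, 2, 8, 16]
M^⊗3:
  [16, 19, 15, 19, 16, 24]
  [3, 12, 2, 12, 17, 13]
  [17, 12, 16, 12, 17, 25]
  [17, 12, 16, 16, 22, 12]
  [15, 5, 14, 9, 15, 23]
  [7, 15, 6, 19, 25, 16]
Key observation: the optimum is the walk 0->3->2->1, with weight 7 + 4 + 8 = 19.
Optimal value attained by: walk 0->3->2->1.
Answer: (M^⊗3)[0][1] = 19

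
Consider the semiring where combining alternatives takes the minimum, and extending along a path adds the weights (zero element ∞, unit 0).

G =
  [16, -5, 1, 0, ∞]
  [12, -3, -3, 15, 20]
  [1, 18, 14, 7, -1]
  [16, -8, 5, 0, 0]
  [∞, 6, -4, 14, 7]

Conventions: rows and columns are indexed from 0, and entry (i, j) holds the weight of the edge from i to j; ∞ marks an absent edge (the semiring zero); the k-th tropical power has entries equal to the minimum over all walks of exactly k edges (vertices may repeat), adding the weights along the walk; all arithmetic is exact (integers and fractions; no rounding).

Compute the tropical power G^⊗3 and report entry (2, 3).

G^⊗2:
  [2, -8, -8, 0, 0]
  [-2, -6, -6, 4, -4]
  [15, -4, -5, 1, 6]
  [4, -11, -11, 0, 0]
  [-3, 3, 3, 3, -5]
G^⊗3:
  [-7, -11, -11, -1, -9]
  [-5, -9, -9, -2, -7]
  [-4, -7, -7, 1, -6]
  [-10, -14, -14, -4, -12]
  [4, -8, -9, -3, 2]
Key observation: the optimum is the walk 2->0->3->3, with weight 1 + 0 + 0 = 1.
Optimal value attained by: walk 2->0->3->3.
Answer: (G^⊗3)[2][3] = 1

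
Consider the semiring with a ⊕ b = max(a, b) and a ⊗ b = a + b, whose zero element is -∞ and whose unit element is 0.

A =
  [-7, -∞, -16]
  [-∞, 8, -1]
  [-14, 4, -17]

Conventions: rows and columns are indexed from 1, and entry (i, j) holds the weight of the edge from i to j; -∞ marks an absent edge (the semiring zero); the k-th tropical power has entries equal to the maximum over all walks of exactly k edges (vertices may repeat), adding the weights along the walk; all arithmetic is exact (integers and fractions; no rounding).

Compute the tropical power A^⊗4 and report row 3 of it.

A^⊗2:
  [-14, -12, -23]
  [-15, 16, 7]
  [-21, 12, 3]
A^⊗3:
  [-21, -4, -13]
  [-7, 24, 15]
  [-11, 20, 11]
A^⊗4:
  [-27, 4, -5]
  [1, 32, 23]
  [-3, 28, 19]
Answer: row 3 of A^⊗4 = [-3, 28, 19]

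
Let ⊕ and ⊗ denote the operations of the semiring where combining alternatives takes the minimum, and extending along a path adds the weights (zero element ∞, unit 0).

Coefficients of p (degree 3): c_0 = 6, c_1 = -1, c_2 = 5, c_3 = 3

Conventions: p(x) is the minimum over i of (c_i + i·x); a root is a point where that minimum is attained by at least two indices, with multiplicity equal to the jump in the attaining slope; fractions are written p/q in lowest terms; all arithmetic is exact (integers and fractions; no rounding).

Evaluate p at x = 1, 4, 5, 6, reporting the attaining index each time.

p(1) = min(6+0·1=6, -1+1·1=0, 5+2·1=7, 3+3·1=6) = 0 (attained by i=1)
p(4) = min(6+0·4=6, -1+1·4=3, 5+2·4=13, 3+3·4=15) = 3 (attained by i=1)
p(5) = min(6+0·5=6, -1+1·5=4, 5+2·5=15, 3+3·5=18) = 4 (attained by i=1)
p(6) = min(6+0·6=6, -1+1·6=5, 5+2·6=17, 3+3·6=21) = 5 (attained by i=1)
Answer: p(1) = 0; p(4) = 3; p(5) = 4; p(6) = 5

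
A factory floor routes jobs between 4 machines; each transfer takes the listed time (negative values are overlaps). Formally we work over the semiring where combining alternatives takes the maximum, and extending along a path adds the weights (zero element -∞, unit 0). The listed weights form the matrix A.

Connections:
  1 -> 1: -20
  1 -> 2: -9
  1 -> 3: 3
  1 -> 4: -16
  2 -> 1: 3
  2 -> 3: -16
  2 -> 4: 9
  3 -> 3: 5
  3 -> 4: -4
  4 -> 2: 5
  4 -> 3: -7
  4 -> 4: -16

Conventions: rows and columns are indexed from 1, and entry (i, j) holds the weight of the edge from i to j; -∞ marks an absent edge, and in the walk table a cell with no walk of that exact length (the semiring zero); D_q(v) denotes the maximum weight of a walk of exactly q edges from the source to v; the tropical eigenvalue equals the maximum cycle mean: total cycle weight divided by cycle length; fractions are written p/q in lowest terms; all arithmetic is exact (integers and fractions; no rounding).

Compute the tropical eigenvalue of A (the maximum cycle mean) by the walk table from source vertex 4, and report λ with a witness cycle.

q=0: [-∞, -∞, -∞, 0]
q=1: [-∞, 5, -7, -16]
q=2: [8, -11, -2, 14]
q=3: [-8, 19, 11, -2]
q=4: [22, 3, 16, 28]
Optimal cycle mean attained by: cycle 2->4->2, total 9 + 5, length 2.
Answer: λ = 7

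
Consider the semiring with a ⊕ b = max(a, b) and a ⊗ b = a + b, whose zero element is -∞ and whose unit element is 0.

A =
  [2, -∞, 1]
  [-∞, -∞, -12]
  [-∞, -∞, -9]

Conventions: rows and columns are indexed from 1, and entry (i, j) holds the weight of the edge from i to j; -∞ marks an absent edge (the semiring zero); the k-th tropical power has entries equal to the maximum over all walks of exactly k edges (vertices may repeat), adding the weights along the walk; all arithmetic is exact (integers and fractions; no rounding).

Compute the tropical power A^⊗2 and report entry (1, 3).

A^⊗2:
  [4, -∞, 3]
  [-∞, -∞, -21]
  [-∞, -∞, -18]
Key observation: the optimum is the walk 1->1->3, with weight 2 + 1 = 3.
Optimal value attained by: walk 1->1->3.
Answer: (A^⊗2)[1][3] = 3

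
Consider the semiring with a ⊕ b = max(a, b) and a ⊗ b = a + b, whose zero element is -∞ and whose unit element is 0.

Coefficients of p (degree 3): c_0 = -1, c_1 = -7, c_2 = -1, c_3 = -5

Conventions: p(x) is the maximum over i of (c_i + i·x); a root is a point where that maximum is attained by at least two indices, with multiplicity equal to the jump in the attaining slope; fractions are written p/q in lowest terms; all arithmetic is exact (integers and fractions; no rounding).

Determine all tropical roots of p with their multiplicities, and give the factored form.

hull edge (i=0, c=-1) to (i=2, c=-1): slope 0, span 2
hull edge (i=2, c=-1) to (i=3, c=-5): slope -4, span 1
Factored form: p(x) = -5 ⊗ (x ⊕ 0) ⊗ (x ⊕ 0) ⊗ (x ⊕ 4)
Answer: roots = 0 (mult 2), 4 (mult 1)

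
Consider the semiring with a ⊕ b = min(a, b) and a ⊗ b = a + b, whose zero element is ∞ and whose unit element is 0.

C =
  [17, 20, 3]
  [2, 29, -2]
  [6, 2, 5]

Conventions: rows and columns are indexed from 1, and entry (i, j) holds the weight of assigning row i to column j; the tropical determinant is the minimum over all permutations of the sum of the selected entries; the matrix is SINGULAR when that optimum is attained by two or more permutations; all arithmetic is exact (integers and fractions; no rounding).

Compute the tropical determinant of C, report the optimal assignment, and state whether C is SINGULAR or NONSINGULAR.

σ = (1, 2, 3): 17 + 29 + 5 = 51
σ = (1, 3, 2): 17 + (-2) + 2 = 17
σ = (2, 1, 3): 20 + 2 + 5 = 27
σ = (2, 3, 1): 20 + (-2) + 6 = 24
σ = (3, 1, 2): 3 + 2 + 2 = 7
σ = (3, 2, 1): 3 + 29 + 6 = 38
Optimal value attained by: σ = (3, 1, 2).
Answer: det⊕(C) = 7; verdict: NONSINGULAR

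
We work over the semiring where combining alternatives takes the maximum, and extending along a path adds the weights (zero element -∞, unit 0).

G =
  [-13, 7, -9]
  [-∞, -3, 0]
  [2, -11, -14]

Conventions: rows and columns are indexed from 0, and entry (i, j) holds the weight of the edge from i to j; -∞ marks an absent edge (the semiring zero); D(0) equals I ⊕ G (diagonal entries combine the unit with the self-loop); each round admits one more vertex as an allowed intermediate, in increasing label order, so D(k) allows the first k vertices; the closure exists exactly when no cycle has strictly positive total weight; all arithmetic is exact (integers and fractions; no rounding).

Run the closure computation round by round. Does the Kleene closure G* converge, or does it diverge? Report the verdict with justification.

D(0):
  [0, 7, -9]
  [-∞, 0, 0]
  [2, -11, 0]
D(1):
  [0, 7, -9]
  [-∞, 0, 0]
  [2, 9, 0]
Detection: at round 2, diagonal entry (2, 2) turns strictly positive.
Key observation: the cycle 2->0->1->2 has total weight 2 + 7 + 0, which is strictly positive.
Answer: DIVERGES — positive cycle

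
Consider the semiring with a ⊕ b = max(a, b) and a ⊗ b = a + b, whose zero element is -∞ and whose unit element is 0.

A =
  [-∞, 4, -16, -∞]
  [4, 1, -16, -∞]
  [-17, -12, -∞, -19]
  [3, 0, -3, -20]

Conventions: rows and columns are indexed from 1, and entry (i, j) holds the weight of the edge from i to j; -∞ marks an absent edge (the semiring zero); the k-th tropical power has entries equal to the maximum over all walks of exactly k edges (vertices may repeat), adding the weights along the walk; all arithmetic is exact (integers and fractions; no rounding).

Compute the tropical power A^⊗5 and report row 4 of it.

A^⊗2:
  [8, 5, -12, -35]
  [5, 8, -12, -35]
  [-8, -11, -22, -39]
  [4, 7, -13, -22]
A^⊗3:
  [9, 12, -8, -31]
  [12, 9, -8, -31]
  [-7, -4, -24, -41]
  [11, 8, -9, -32]
A^⊗4:
  [16, 13, -4, -27]
  [13, 16, -4, -27]
  [0, -3, -20, -43]
  [12, 15, -5, -28]
A^⊗5:
  [17, 20, 0, -23]
  [20, 17, 0, -23]
  [1, 4, -16, -39]
  [19, 16, -1, -24]
Answer: row 4 of A^⊗5 = [19, 16, -1, -24]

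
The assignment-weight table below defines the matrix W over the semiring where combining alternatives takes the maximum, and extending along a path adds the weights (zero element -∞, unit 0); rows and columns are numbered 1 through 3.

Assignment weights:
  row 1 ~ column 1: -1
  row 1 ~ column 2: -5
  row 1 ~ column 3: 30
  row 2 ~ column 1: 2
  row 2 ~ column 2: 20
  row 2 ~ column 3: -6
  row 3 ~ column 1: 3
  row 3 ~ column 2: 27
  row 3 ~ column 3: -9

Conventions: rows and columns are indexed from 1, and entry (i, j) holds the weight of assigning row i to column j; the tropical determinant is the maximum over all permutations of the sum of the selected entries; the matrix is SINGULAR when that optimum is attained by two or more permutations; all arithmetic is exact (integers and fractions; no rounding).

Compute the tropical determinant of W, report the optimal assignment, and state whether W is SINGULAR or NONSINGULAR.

σ = (1, 2, 3): (-1) + 20 + (-9) = 10
σ = (1, 3, 2): (-1) + (-6) + 27 = 20
σ = (2, 1, 3): (-5) + 2 + (-9) = -12
σ = (2, 3, 1): (-5) + (-6) + 3 = -8
σ = (3, 1, 2): 30 + 2 + 27 = 59
σ = (3, 2, 1): 30 + 20 + 3 = 53
Optimal value attained by: σ = (3, 1, 2).
Answer: det⊕(W) = 59; verdict: NONSINGULAR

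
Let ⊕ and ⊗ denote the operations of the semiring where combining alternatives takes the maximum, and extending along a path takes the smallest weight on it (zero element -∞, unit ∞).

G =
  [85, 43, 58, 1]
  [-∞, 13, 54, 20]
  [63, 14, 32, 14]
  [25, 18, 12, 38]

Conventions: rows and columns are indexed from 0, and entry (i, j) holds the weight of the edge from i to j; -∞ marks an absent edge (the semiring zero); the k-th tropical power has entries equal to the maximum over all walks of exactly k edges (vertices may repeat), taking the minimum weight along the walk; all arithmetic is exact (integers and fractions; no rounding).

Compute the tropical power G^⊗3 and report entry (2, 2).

G^⊗2:
  [85, 43, 58, 20]
  [54, 18, 32, 20]
  [63, 43, 58, 14]
  [25, 25, 25, 38]
G^⊗3:
  [85, 43, 58, 20]
  [54, 43, 54, 20]
  [63, 43, 58, 20]
  [25, 25, 25, 38]
Key observation: the optimum is the walk 2->0->0->2, with weight 63 min 85 min 58 = 58.
Optimal value attained by: walk 2->0->0->2.
Answer: (G^⊗3)[2][2] = 58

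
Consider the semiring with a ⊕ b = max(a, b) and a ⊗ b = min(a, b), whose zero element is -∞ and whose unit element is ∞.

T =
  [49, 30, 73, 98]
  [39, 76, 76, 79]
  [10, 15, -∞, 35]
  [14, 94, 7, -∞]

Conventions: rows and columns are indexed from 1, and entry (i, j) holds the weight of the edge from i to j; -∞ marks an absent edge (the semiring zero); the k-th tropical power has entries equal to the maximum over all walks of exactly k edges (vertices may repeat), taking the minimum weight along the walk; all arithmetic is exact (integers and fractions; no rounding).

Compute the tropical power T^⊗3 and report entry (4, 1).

T^⊗2:
  [49, 94, 49, 49]
  [39, 79, 76, 76]
  [15, 35, 15, 15]
  [39, 76, 76, 79]
T^⊗3:
  [49, 76, 76, 79]
  [39, 76, 76, 79]
  [35, 35, 35, 35]
  [39, 79, 76, 76]
Key observation: the optimum is the walk 4->2->1->1, with weight 94 min 39 min 49 = 39.
Optimal value attained by: walk 4->2->1->1.
Answer: (T^⊗3)[4][1] = 39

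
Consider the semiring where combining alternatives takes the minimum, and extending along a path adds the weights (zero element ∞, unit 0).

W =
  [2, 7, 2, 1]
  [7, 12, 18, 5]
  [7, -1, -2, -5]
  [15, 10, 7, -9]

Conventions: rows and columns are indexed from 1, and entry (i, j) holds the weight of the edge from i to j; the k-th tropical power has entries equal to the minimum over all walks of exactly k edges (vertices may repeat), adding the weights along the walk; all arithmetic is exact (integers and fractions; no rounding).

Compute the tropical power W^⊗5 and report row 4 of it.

W^⊗2:
  [4, 1, 0, -8]
  [9, 14, 9, -4]
  [5, -3, -4, -14]
  [6, 1, -2, -18]
W^⊗3:
  [6, -1, -2, -17]
  [11, 6, 3, -13]
  [1, -5, -7, -23]
  [-3, -8, -11, -27]
W^⊗4:
  [-2, -7, -10, -26]
  [2, -3, -6, -22]
  [-8, -13, -16, -32]
  [-12, -17, -20, -36]
W^⊗5:
  [-11, -16, -19, -35]
  [-7, -12, -15, -31]
  [-17, -22, -25, -41]
  [-21, -26, -29, -45]
Answer: row 4 of W^⊗5 = [-21, -26, -29, -45]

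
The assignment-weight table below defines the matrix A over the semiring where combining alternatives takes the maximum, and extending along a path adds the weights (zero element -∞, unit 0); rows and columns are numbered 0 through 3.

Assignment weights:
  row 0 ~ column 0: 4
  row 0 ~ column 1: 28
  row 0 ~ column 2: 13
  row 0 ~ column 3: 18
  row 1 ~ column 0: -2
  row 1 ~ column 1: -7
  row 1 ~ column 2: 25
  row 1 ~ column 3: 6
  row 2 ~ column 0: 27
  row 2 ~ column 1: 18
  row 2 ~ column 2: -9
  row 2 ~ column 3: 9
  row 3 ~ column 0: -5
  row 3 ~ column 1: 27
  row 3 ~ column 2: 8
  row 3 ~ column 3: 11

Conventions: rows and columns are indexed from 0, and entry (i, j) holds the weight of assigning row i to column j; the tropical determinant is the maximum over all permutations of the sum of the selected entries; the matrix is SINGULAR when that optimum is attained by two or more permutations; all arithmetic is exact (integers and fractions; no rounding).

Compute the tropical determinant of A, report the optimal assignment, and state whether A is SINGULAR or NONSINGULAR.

σ = (0, 1, 2, 3): 4 + (-7) + (-9) + 11 = -1
σ = (0, 1, 3, 2): 4 + (-7) + 9 + 8 = 14
σ = (0, 2, 1, 3): 4 + 25 + 18 + 11 = 58
σ = (0, 2, 3, 1): 4 + 25 + 9 + 27 = 65
σ = (0, 3, 1, 2): 4 + 6 + 18 + 8 = 36
σ = (0, 3, 2, 1): 4 + 6 + (-9) + 27 = 28
σ = (1, 0, 2, 3): 28 + (-2) + (-9) + 11 = 28
σ = (1, 0, 3, 2): 28 + (-2) + 9 + 8 = 43
σ = (1, 2, 0, 3): 28 + 25 + 27 + 11 = 91
σ = (1, 2, 3, 0): 28 + 25 + 9 + (-5) = 57
σ = (1, 3, 0, 2): 28 + 6 + 27 + 8 = 69
σ = (1, 3, 2, 0): 28 + 6 + (-9) + (-5) = 20
σ = (2, 0, 1, 3): 13 + (-2) + 18 + 11 = 40
σ = (2, 0, 3, 1): 13 + (-2) + 9 + 27 = 47
σ = (2, 1, 0, 3): 13 + (-7) + 27 + 11 = 44
σ = (2, 1, 3, 0): 13 + (-7) + 9 + (-5) = 10
σ = (2, 3, 0, 1): 13 + 6 + 27 + 27 = 73
σ = (2, 3, 1, 0): 13 + 6 + 18 + (-5) = 32
σ = (3, 0, 1, 2): 18 + (-2) + 18 + 8 = 42
σ = (3, 0, 2, 1): 18 + (-2) + (-9) + 27 = 34
σ = (3, 1, 0, 2): 18 + (-7) + 27 + 8 = 46
σ = (3, 1, 2, 0): 18 + (-7) + (-9) + (-5) = -3
σ = (3, 2, 0, 1): 18 + 25 + 27 + 27 = 97
σ = (3, 2, 1, 0): 18 + 25 + 18 + (-5) = 56
Optimal value attained by: σ = (3, 2, 0, 1).
Answer: det⊕(A) = 97; verdict: NONSINGULAR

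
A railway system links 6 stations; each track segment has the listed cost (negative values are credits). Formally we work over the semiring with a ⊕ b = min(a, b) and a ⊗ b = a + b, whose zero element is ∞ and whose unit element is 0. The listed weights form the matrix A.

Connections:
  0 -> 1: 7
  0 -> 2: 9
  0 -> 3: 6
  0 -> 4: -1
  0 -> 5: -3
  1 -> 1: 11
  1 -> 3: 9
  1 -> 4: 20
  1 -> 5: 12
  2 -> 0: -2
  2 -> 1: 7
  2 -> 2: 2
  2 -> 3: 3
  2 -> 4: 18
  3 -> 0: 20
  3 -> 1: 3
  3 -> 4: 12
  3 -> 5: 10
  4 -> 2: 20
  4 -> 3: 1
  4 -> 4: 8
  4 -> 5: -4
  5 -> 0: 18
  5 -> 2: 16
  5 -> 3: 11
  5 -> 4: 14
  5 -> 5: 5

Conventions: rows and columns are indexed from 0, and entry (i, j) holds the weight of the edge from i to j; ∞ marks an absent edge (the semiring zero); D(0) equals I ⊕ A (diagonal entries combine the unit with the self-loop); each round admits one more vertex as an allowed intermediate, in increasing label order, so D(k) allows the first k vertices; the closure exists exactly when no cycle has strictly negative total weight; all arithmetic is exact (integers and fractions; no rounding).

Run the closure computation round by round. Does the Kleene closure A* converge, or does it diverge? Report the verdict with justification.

D(0):
  [0, 7, 9, 6, -1, -3]
  [∞, 0, ∞, 9, 20, 12]
  [-2, 7, 0, 3, 18, ∞]
  [20, 3, ∞, 0, 12, 10]
  [∞, ∞, 20, 1, 0, -4]
  [18, ∞, 16, 11, 14, 0]
D(1):
  [0, 7, 9, 6, -1, -3]
  [∞, 0, ∞, 9, 20, 12]
  [-2, 5, 0, 3, -3, -5]
  [20, 3, 29, 0, 12, 10]
  [∞, ∞, 20, 1, 0, -4]
  [18, 25, 16, 11, 14, 0]
D(2):
  [0, 7, 9, 6, -1, -3]
  [∞, 0, ∞, 9, 20, 12]
  [-2, 5, 0, 3, -3, -5]
  [20, 3, 29, 0, 12, 10]
  [∞, ∞, 20, 1, 0, -4]
  [18, 25, 16, 11, 14, 0]
D(3):
  [0, 7, 9, 6, -1, -3]
  [∞, 0, ∞, 9, 20, 12]
  [-2, 5, 0, 3, -3, -5]
  [20, 3, 29, 0, 12, 10]
  [18, 25, 20, 1, 0, -4]
  [14, 21, 16, 11, 13, 0]
D(4):
  [0, 7, 9, 6, -1, -3]
  [29, 0, 38, 9, 20, 12]
  [-2, 5, 0, 3, -3, -5]
  [20, 3, 29, 0, 12, 10]
  [18, 4, 20, 1, 0, -4]
  [14, 14, 16, 11, 13, 0]
D(5):
  [0, 3, 9, 0, -1, -5]
  [29, 0, 38, 9, 20, 12]
  [-2, 1, 0, -2, -3, -7]
  [20, 3, 29, 0, 12, 8]
  [18, 4, 20, 1, 0, -4]
  [14, 14, 16, 11, 13, 0]
D(6):
  [0, 3, 9, 0, -1, -5]
  [26, 0, 28, 9, 20, 12]
  [-2, 1, 0, -2, -3, -7]
  [20, 3, 24, 0, 12, 8]
  [10, 4, 12, 1, 0, -4]
  [14, 14, 16, 11, 13, 0]
Key observation: every diagonal entry stays at the unit through all rounds, so no improving cycle exists.
Answer: CONVERGES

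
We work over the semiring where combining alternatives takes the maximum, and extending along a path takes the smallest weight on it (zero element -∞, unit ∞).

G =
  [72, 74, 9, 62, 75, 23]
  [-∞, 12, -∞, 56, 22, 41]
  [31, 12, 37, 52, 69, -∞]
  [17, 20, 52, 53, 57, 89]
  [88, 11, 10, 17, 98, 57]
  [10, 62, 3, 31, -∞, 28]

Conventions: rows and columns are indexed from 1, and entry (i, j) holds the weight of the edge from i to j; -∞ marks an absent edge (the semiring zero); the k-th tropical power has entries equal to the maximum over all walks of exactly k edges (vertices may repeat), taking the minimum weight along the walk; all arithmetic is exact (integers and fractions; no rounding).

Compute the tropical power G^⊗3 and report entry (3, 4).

G^⊗2:
  [75, 72, 52, 62, 75, 62]
  [22, 41, 52, 53, 56, 56]
  [69, 31, 52, 52, 69, 57]
  [57, 62, 52, 53, 57, 57]
  [88, 74, 17, 62, 98, 57]
  [17, 28, 31, 56, 31, 41]
G^⊗3:
  [75, 74, 52, 62, 75, 62]
  [56, 56, 52, 53, 56, 56]
  [69, 69, 52, 62, 69, 57]
  [57, 57, 52, 57, 57, 57]
  [88, 74, 52, 62, 98, 62]
  [31, 41, 52, 53, 56, 56]
Key observation: the optimum is the walk 3->5->1->4, with weight 69 min 88 min 62 = 62.
Optimal value attained by: walk 3->5->1->4.
Answer: (G^⊗3)[3][4] = 62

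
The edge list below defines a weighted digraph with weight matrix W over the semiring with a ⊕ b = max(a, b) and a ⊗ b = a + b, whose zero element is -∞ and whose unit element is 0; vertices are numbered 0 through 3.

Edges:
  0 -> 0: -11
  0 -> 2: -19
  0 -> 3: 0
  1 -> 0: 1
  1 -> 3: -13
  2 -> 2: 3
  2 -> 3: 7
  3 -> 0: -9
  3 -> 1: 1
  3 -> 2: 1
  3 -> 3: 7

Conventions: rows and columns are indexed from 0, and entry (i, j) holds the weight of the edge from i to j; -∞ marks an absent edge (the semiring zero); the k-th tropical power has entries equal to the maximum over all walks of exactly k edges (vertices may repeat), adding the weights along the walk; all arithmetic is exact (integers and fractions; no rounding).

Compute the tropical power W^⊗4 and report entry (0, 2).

W^⊗2:
  [-9, 1, 1, 7]
  [-10, -12, -12, 1]
  [-2, 8, 8, 14]
  [2, 8, 8, 14]
W^⊗3:
  [2, 8, 8, 14]
  [-8, 2, 2, 8]
  [9, 15, 15, 21]
  [9, 15, 15, 21]
W^⊗4:
  [9, 15, 15, 21]
  [3, 9, 9, 15]
  [16, 22, 22, 28]
  [16, 22, 22, 28]
Key observation: the optimum is the walk 0->3->3->3->2, with weight 0 + 7 + 7 + 1 = 15.
Optimal value attained by: walk 0->3->3->3->2.
Answer: (W^⊗4)[0][2] = 15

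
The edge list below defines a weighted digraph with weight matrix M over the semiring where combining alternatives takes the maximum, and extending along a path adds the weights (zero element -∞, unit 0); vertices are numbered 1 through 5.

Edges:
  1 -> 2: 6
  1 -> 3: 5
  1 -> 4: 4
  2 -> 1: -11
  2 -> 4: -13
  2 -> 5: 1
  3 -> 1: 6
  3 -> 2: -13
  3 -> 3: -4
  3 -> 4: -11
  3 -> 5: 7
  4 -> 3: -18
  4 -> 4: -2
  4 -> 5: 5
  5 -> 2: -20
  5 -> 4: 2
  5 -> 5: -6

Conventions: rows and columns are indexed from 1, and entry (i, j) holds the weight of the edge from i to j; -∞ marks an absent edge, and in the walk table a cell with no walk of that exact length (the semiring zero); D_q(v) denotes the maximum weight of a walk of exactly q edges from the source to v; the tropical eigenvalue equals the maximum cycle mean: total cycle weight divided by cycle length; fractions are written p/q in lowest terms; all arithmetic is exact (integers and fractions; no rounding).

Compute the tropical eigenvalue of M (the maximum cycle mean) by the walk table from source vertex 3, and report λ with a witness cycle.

q=0: [-∞, -∞, 0, -∞, -∞]
q=1: [6, -13, -4, -11, 7]
q=2: [2, 12, 11, 10, 3]
q=3: [17, 8, 7, 8, 18]
q=4: [13, 23, 22, 21, 14]
q=5: [28, 19, 18, 19, 29]
Optimal cycle mean attained by: cycle 1->3->1, total 5 + 6, length 2.
Answer: λ = 11/2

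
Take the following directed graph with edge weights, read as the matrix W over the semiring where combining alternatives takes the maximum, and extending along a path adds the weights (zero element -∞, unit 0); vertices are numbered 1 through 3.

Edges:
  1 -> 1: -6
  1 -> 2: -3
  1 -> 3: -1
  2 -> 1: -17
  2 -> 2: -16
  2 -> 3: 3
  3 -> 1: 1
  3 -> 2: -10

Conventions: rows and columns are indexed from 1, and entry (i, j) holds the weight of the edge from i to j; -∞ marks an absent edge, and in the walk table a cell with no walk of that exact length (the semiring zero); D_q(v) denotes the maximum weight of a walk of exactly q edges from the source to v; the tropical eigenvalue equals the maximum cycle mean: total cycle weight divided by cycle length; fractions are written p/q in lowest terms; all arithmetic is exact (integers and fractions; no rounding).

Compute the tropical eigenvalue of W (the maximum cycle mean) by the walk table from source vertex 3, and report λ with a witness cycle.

q=0: [-∞, -∞, 0]
q=1: [1, -10, -∞]
q=2: [-5, -2, 0]
q=3: [1, -8, 1]
Optimal cycle mean attained by: cycle 1->2->3->1, total (-3) + 3 + 1, length 3.
Answer: λ = 1/3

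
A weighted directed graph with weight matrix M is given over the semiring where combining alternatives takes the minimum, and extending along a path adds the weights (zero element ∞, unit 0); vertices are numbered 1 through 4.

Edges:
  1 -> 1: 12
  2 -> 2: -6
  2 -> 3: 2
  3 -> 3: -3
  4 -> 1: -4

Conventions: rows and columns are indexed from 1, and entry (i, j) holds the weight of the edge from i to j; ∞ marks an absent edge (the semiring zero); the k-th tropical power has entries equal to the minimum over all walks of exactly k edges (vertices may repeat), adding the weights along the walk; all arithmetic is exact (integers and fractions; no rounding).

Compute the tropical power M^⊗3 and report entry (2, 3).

M^⊗2:
  [24, ∞, ∞, ∞]
  [∞, -12, -4, ∞]
  [∞, ∞, -6, ∞]
  [8, ∞, ∞, ∞]
M^⊗3:
  [36, ∞, ∞, ∞]
  [∞, -18, -10, ∞]
  [∞, ∞, -9, ∞]
  [20, ∞, ∞, ∞]
Key observation: the optimum is the walk 2->2->2->3, with weight (-6) + (-6) + 2 = -10.
Optimal value attained by: walk 2->2->2->3.
Answer: (M^⊗3)[2][3] = -10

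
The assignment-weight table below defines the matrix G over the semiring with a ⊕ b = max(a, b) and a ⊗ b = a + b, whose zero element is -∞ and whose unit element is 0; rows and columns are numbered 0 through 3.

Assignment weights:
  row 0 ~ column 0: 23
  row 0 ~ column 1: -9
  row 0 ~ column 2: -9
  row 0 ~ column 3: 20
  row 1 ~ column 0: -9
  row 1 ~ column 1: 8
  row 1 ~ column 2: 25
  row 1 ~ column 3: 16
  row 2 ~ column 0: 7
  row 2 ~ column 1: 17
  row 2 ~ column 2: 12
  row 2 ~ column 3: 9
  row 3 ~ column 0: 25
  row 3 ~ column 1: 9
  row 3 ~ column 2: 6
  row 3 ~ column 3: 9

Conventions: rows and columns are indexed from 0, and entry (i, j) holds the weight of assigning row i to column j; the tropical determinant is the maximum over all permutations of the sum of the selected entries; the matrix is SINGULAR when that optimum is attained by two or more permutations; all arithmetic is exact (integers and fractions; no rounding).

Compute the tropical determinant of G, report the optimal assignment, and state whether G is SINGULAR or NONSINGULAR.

σ = (0, 1, 2, 3): 23 + 8 + 12 + 9 = 52
σ = (0, 1, 3, 2): 23 + 8 + 9 + 6 = 46
σ = (0, 2, 1, 3): 23 + 25 + 17 + 9 = 74
σ = (0, 2, 3, 1): 23 + 25 + 9 + 9 = 66
σ = (0, 3, 1, 2): 23 + 16 + 17 + 6 = 62
σ = (0, 3, 2, 1): 23 + 16 + 12 + 9 = 60
σ = (1, 0, 2, 3): (-9) + (-9) + 12 + 9 = 3
σ = (1, 0, 3, 2): (-9) + (-9) + 9 + 6 = -3
σ = (1, 2, 0, 3): (-9) + 25 + 7 + 9 = 32
σ = (1, 2, 3, 0): (-9) + 25 + 9 + 25 = 50
σ = (1, 3, 0, 2): (-9) + 16 + 7 + 6 = 20
σ = (1, 3, 2, 0): (-9) + 16 + 12 + 25 = 44
σ = (2, 0, 1, 3): (-9) + (-9) + 17 + 9 = 8
σ = (2, 0, 3, 1): (-9) + (-9) + 9 + 9 = 0
σ = (2, 1, 0, 3): (-9) + 8 + 7 + 9 = 15
σ = (2, 1, 3, 0): (-9) + 8 + 9 + 25 = 33
σ = (2, 3, 0, 1): (-9) + 16 + 7 + 9 = 23
σ = (2, 3, 1, 0): (-9) + 16 + 17 + 25 = 49
σ = (3, 0, 1, 2): 20 + (-9) + 17 + 6 = 34
σ = (3, 0, 2, 1): 20 + (-9) + 12 + 9 = 32
σ = (3, 1, 0, 2): 20 + 8 + 7 + 6 = 41
σ = (3, 1, 2, 0): 20 + 8 + 12 + 25 = 65
σ = (3, 2, 0, 1): 20 + 25 + 7 + 9 = 61
σ = (3, 2, 1, 0): 20 + 25 + 17 + 25 = 87
Optimal value attained by: σ = (3, 2, 1, 0).
Answer: det⊕(G) = 87; verdict: NONSINGULAR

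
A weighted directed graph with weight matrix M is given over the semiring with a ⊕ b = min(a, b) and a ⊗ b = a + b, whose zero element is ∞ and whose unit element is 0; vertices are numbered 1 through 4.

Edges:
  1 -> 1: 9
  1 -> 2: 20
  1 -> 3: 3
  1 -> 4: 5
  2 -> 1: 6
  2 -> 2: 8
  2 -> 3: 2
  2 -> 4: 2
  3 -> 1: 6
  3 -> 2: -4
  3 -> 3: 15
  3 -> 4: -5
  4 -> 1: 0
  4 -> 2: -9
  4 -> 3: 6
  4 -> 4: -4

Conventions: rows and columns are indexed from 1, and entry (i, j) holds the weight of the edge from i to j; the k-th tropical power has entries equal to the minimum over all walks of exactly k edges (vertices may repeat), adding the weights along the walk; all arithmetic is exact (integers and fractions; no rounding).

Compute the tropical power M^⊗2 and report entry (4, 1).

M^⊗2:
  [5, -4, 11, -2]
  [2, -7, 8, -3]
  [-5, -14, -2, -9]
  [-4, -13, -7, -8]
Key observation: the optimum is the walk 4->4->1, with weight (-4) + 0 = -4.
Optimal value attained by: walk 4->4->1.
Answer: (M^⊗2)[4][1] = -4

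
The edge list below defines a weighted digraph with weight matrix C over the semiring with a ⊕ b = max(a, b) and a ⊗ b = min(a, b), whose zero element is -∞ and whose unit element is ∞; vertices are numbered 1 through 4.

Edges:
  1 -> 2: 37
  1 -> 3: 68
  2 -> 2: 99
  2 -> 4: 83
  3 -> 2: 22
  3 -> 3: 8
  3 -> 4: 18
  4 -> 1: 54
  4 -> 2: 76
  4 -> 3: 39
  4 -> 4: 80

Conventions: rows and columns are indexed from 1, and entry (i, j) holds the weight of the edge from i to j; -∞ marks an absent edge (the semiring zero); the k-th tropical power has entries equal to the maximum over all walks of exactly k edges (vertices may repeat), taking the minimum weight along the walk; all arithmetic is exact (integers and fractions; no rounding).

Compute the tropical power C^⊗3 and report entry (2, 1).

C^⊗2:
  [-∞, 37, 8, 37]
  [54, 99, 39, 83]
  [18, 22, 18, 22]
  [54, 76, 54, 80]
C^⊗3:
  [37, 37, 37, 37]
  [54, 99, 54, 83]
  [22, 22, 22, 22]
  [54, 76, 54, 80]
Key observation: the optimum is the walk 2->2->4->1, with weight 99 min 83 min 54 = 54.
Optimal value attained by: walk 2->2->4->1.
Answer: (C^⊗3)[2][1] = 54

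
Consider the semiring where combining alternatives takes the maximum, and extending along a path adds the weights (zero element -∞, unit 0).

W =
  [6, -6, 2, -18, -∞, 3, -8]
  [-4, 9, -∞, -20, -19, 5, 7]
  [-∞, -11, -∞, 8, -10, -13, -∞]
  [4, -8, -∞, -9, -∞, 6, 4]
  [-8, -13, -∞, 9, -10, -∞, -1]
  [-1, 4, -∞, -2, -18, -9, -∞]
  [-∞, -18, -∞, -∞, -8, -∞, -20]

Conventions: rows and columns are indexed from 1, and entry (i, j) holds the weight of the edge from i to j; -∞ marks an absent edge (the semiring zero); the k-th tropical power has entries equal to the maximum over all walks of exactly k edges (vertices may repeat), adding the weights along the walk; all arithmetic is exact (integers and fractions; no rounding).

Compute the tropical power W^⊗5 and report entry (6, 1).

W^⊗2:
  [12, 7, 8, 10, -8, 9, 1]
  [5, 18, -2, 3, -1, 14, 16]
  [12, 0, -∞, -1, -20, 14, 12]
  [10, 10, 6, 4, -4, 7, -1]
  [13, 1, -6, 0, -9, 15, 13]
  [5, 13, 1, -9, -15, 9, 11]
  [-16, -9, -∞, 1, -18, -13, -9]
W^⊗3:
  [18, 16, 14, 16, -2, 16, 14]
  [14, 27, 7, 12, 8, 23, 25]
  [18, 18, 14, 12, 4, 15, 7]
  [16, 19, 12, 14, -4, 15, 17]
  [19, 19, 15, 13, 5, 16, 8]
  [11, 22, 7, 9, 3, 18, 20]
  [5, 0, -14, -8, -17, 7, 5]
W^⊗4:
  [24, 25, 20, 22, 6, 22, 23]
  [23, 36, 16, 21, 17, 32, 34]
  [24, 27, 20, 22, 4, 23, 25]
  [22, 28, 18, 20, 9, 24, 26]
  [25, 28, 21, 23, 5, 24, 26]
  [18, 31, 13, 16, 12, 27, 29]
  [11, 11, 7, 5, -3, 8, 7]
W^⊗5:
  [30, 34, 26, 28, 15, 30, 32]
  [32, 45, 25, 30, 26, 41, 43]
  [30, 36, 26, 28, 17, 32, 34]
  [28, 37, 24, 26, 18, 33, 35]
  [31, 37, 27, 29, 18, 33, 35]
  [27, 40, 20, 25, 21, 36, 38]
  [17, 20, 13, 15, -1, 16, 18]
Key observation: the optimum is the walk 6->2->2->2->2->1, with weight 4 + 9 + 9 + 9 + (-4) = 27.
Optimal value attained by: walk 6->2->2->2->2->1.
Answer: (W^⊗5)[6][1] = 27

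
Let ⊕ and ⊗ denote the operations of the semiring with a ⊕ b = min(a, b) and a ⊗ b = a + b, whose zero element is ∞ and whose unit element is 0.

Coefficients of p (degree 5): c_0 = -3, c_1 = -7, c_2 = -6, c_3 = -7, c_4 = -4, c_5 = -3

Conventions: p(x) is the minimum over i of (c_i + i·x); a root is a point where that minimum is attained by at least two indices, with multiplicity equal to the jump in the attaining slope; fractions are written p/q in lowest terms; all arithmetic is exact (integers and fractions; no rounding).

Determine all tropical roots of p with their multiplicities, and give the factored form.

hull edge (i=0, c=-3) to (i=1, c=-7): slope -4, span 1
hull edge (i=1, c=-7) to (i=3, c=-7): slope 0, span 2
hull edge (i=3, c=-7) to (i=5, c=-3): slope 2, span 2
Factored form: p(x) = -3 ⊗ (x ⊕ (-2)) ⊗ (x ⊕ (-2)) ⊗ (x ⊕ 0) ⊗ (x ⊕ 0) ⊗ (x ⊕ 4)
Answer: roots = -2 (mult 2), 0 (mult 2), 4 (mult 1)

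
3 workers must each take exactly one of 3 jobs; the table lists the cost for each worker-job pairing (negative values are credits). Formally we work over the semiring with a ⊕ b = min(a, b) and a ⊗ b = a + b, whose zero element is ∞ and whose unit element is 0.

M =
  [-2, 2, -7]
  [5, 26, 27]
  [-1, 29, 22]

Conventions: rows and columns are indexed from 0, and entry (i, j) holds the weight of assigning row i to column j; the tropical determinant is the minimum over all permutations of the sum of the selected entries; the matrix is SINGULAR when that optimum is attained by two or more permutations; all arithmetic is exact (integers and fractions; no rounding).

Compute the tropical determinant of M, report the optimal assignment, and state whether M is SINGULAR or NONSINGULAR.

σ = (0, 1, 2): (-2) + 26 + 22 = 46
σ = (0, 2, 1): (-2) + 27 + 29 = 54
σ = (1, 0, 2): 2 + 5 + 22 = 29
σ = (1, 2, 0): 2 + 27 + (-1) = 28
σ = (2, 0, 1): (-7) + 5 + 29 = 27
σ = (2, 1, 0): (-7) + 26 + (-1) = 18
Optimal value attained by: σ = (2, 1, 0).
Answer: det⊕(M) = 18; verdict: NONSINGULAR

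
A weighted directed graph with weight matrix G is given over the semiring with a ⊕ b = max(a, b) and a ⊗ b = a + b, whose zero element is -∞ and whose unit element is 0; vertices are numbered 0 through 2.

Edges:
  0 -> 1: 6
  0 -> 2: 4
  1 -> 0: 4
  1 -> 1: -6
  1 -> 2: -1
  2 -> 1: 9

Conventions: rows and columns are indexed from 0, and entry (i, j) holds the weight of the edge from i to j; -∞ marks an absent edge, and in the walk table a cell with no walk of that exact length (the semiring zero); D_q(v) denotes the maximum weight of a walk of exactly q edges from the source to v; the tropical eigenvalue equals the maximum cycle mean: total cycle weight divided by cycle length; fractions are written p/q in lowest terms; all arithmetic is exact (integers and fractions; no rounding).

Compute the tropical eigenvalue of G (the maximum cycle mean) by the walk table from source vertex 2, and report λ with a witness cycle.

q=0: [-∞, -∞, 0]
q=1: [-∞, 9, -∞]
q=2: [13, 3, 8]
q=3: [7, 19, 17]
Optimal cycle mean attained by: cycle 0->2->1->0, total 4 + 9 + 4, length 3.
Answer: λ = 17/3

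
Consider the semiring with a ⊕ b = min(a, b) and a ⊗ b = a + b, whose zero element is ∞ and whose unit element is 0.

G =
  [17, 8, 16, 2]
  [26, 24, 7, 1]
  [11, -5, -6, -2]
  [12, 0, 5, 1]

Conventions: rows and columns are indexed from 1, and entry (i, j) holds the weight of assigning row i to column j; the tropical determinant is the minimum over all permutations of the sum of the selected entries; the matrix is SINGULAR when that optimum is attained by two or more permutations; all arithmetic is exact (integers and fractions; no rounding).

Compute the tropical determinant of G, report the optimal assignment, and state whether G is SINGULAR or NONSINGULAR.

σ = (1, 2, 3, 4): 17 + 24 + (-6) + 1 = 36
σ = (1, 2, 4, 3): 17 + 24 + (-2) + 5 = 44
σ = (1, 3, 2, 4): 17 + 7 + (-5) + 1 = 20
σ = (1, 3, 4, 2): 17 + 7 + (-2) + 0 = 22
σ = (1, 4, 2, 3): 17 + 1 + (-5) + 5 = 18
σ = (1, 4, 3, 2): 17 + 1 + (-6) + 0 = 12
σ = (2, 1, 3, 4): 8 + 26 + (-6) + 1 = 29
σ = (2, 1, 4, 3): 8 + 26 + (-2) + 5 = 37
σ = (2, 3, 1, 4): 8 + 7 + 11 + 1 = 27
σ = (2, 3, 4, 1): 8 + 7 + (-2) + 12 = 25
σ = (2, 4, 1, 3): 8 + 1 + 11 + 5 = 25
σ = (2, 4, 3, 1): 8 + 1 + (-6) + 12 = 15
σ = (3, 1, 2, 4): 16 + 26 + (-5) + 1 = 38
σ = (3, 1, 4, 2): 16 + 26 + (-2) + 0 = 40
σ = (3, 2, 1, 4): 16 + 24 + 11 + 1 = 52
σ = (3, 2, 4, 1): 16 + 24 + (-2) + 12 = 50
σ = (3, 4, 1, 2): 16 + 1 + 11 + 0 = 28
σ = (3, 4, 2, 1): 16 + 1 + (-5) + 12 = 24
σ = (4, 1, 2, 3): 2 + 26 + (-5) + 5 = 28
σ = (4, 1, 3, 2): 2 + 26 + (-6) + 0 = 22
σ = (4, 2, 1, 3): 2 + 24 + 11 + 5 = 42
σ = (4, 2, 3, 1): 2 + 24 + (-6) + 12 = 32
σ = (4, 3, 1, 2): 2 + 7 + 11 + 0 = 20
σ = (4, 3, 2, 1): 2 + 7 + (-5) + 12 = 16
Optimal value attained by: σ = (1, 4, 3, 2).
Answer: det⊕(G) = 12; verdict: NONSINGULAR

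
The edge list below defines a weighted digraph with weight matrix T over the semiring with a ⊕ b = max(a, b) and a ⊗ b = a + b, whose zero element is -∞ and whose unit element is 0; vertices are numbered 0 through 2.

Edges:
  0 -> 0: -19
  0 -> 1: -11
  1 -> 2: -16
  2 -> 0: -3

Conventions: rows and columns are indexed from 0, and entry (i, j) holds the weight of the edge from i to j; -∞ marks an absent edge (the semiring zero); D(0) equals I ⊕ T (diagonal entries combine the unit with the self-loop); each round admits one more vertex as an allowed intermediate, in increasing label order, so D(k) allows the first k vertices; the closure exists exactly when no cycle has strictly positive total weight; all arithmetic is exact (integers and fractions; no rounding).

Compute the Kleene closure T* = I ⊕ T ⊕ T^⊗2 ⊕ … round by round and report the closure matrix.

D(0):
  [0, -11, -∞]
  [-∞, 0, -16]
  [-3, -∞, 0]
D(1):
  [0, -11, -∞]
  [-∞, 0, -16]
  [-3, -14, 0]
D(2):
  [0, -11, -27]
  [-∞, 0, -16]
  [-3, -14, 0]
D(3):
  [0, -11, -27]
  [-19, 0, -16]
  [-3, -14, 0]
Answer: T* = [[0, -11, -27], [-19, 0, -16], [-3, -14, 0]]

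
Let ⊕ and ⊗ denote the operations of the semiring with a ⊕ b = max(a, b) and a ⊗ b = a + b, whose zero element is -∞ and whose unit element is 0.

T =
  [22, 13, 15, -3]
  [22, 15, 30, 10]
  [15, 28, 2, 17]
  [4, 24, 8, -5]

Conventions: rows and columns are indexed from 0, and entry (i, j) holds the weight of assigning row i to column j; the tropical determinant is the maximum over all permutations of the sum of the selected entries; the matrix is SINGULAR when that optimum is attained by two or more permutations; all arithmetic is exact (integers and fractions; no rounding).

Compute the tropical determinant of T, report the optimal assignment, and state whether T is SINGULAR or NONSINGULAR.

σ = (0, 1, 2, 3): 22 + 15 + 2 + (-5) = 34
σ = (0, 1, 3, 2): 22 + 15 + 17 + 8 = 62
σ = (0, 2, 1, 3): 22 + 30 + 28 + (-5) = 75
σ = (0, 2, 3, 1): 22 + 30 + 17 + 24 = 93
σ = (0, 3, 1, 2): 22 + 10 + 28 + 8 = 68
σ = (0, 3, 2, 1): 22 + 10 + 2 + 24 = 58
σ = (1, 0, 2, 3): 13 + 22 + 2 + (-5) = 32
σ = (1, 0, 3, 2): 13 + 22 + 17 + 8 = 60
σ = (1, 2, 0, 3): 13 + 30 + 15 + (-5) = 53
σ = (1, 2, 3, 0): 13 + 30 + 17 + 4 = 64
σ = (1, 3, 0, 2): 13 + 10 + 15 + 8 = 46
σ = (1, 3, 2, 0): 13 + 10 + 2 + 4 = 29
σ = (2, 0, 1, 3): 15 + 22 + 28 + (-5) = 60
σ = (2, 0, 3, 1): 15 + 22 + 17 + 24 = 78
σ = (2, 1, 0, 3): 15 + 15 + 15 + (-5) = 40
σ = (2, 1, 3, 0): 15 + 15 + 17 + 4 = 51
σ = (2, 3, 0, 1): 15 + 10 + 15 + 24 = 64
σ = (2, 3, 1, 0): 15 + 10 + 28 + 4 = 57
σ = (3, 0, 1, 2): (-3) + 22 + 28 + 8 = 55
σ = (3, 0, 2, 1): (-3) + 22 + 2 + 24 = 45
σ = (3, 1, 0, 2): (-3) + 15 + 15 + 8 = 35
σ = (3, 1, 2, 0): (-3) + 15 + 2 + 4 = 18
σ = (3, 2, 0, 1): (-3) + 30 + 15 + 24 = 66
σ = (3, 2, 1, 0): (-3) + 30 + 28 + 4 = 59
Optimal value attained by: σ = (0, 2, 3, 1).
Answer: det⊕(T) = 93; verdict: NONSINGULAR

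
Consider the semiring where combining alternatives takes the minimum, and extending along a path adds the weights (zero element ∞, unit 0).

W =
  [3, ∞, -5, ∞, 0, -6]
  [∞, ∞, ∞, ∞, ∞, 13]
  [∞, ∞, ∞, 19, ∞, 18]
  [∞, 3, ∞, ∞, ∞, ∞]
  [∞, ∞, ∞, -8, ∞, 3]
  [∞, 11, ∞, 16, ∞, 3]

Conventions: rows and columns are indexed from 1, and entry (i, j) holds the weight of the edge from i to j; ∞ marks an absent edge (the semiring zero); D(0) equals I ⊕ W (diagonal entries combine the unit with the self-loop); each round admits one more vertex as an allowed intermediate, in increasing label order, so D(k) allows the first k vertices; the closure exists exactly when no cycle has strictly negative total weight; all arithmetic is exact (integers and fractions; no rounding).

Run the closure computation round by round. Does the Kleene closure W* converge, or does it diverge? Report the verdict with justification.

D(0):
  [0, ∞, -5, ∞, 0, -6]
  [∞, 0, ∞, ∞, ∞, 13]
  [∞, ∞, 0, 19, ∞, 18]
  [∞, 3, ∞, 0, ∞, ∞]
  [∞, ∞, ∞, -8, 0, 3]
  [∞, 11, ∞, 16, ∞, 0]
D(1):
  [0, ∞, -5, ∞, 0, -6]
  [∞, 0, ∞, ∞, ∞, 13]
  [∞, ∞, 0, 19, ∞, 18]
  [∞, 3, ∞, 0, ∞, ∞]
  [∞, ∞, ∞, -8, 0, 3]
  [∞, 11, ∞, 16, ∞, 0]
D(2):
  [0, ∞, -5, ∞, 0, -6]
  [∞, 0, ∞, ∞, ∞, 13]
  [∞, ∞, 0, 19, ∞, 18]
  [∞, 3, ∞, 0, ∞, 16]
  [∞, ∞, ∞, -8, 0, 3]
  [∞, 11, ∞, 16, ∞, 0]
D(3):
  [0, ∞, -5, 14, 0, -6]
  [∞, 0, ∞, ∞, ∞, 13]
  [∞, ∞, 0, 19, ∞, 18]
  [∞, 3, ∞, 0, ∞, 16]
  [∞, ∞, ∞, -8, 0, 3]
  [∞, 11, ∞, 16, ∞, 0]
D(4):
  [0, 17, -5, 14, 0, -6]
  [∞, 0, ∞, ∞, ∞, 13]
  [∞, 22, 0, 19, ∞, 18]
  [∞, 3, ∞, 0, ∞, 16]
  [∞, -5, ∞, -8, 0, 3]
  [∞, 11, ∞, 16, ∞, 0]
D(5):
  [0, -5, -5, -8, 0, -6]
  [∞, 0, ∞, ∞, ∞, 13]
  [∞, 22, 0, 19, ∞, 18]
  [∞, 3, ∞, 0, ∞, 16]
  [∞, -5, ∞, -8, 0, 3]
  [∞, 11, ∞, 16, ∞, 0]
D(6):
  [0, -5, -5, -8, 0, -6]
  [∞, 0, ∞, 29, ∞, 13]
  [∞, 22, 0, 19, ∞, 18]
  [∞, 3, ∞, 0, ∞, 16]
  [∞, -5, ∞, -8, 0, 3]
  [∞, 11, ∞, 16, ∞, 0]
Key observation: every diagonal entry stays at the unit through all rounds, so no improving cycle exists.
Answer: CONVERGES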